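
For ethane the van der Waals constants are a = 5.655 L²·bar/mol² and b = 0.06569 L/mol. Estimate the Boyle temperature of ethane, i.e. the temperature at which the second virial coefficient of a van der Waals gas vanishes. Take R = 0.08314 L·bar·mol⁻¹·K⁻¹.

For a van der Waals gas the second virial coefficient B₂ = b − a/(RT) vanishes at T_B = a/(Rb).
T_B = 5.655/(0.08314×0.06569) = 5.655/0.0054615 = 1035 K

T_B ≈ 1035 K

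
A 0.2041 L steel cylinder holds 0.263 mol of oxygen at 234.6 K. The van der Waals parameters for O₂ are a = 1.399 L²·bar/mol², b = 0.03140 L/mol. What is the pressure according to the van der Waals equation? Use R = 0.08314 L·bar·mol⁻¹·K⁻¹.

P = nRT/(V − nb) − a n²/V²
nRT/(V − nb) = (0.263)(0.08314)(234.6)/(0.2041 − 0.263×0.03140) = 5.1297/0.19584 = 26.193 bar
a n²/V² = (1.399)(0.263)²/(0.2041)² = 2.3230 bar
P = 26.193 − 2.3230 = 23.87 bar

P ≈ 23.87 bar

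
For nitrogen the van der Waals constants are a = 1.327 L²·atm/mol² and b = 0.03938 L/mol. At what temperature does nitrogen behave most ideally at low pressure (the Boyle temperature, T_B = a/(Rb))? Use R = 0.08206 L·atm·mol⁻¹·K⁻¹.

For a van der Waals gas the second virial coefficient B₂ = b − a/(RT) vanishes at T_B = a/(Rb).
T_B = 1.327/(0.08206×0.03938) = 1.327/0.0032315 = 410.6 K

T_B ≈ 410.6 K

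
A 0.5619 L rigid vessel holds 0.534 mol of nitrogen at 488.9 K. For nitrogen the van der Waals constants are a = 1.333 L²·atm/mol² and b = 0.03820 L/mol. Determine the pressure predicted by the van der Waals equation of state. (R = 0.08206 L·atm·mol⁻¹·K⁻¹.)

P ≈ 38.36 atm

P = nRT/(V − nb) − a n²/V²
nRT/(V − nb) = (0.534)(0.08206)(488.9)/(0.5619 − 0.534×0.03820) = 21.424/0.54150 = 39.564 atm
a n²/V² = (1.333)(0.534)²/(0.5619)² = 1.2039 atm
P = 39.564 − 1.2039 = 38.36 atm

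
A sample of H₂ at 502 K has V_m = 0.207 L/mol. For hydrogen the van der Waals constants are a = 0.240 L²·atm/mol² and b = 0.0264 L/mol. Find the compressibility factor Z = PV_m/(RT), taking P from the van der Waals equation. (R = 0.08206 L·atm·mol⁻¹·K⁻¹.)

P = RT/(V_m − b) − a/V_m² = (0.08206)(502)/(0.207 − 0.0264) − 0.240/(0.207)²
  = 41.194/0.18060 − 5.6011 = 228.10 − 5.6011 = 222.50 atm
Z = PV_m/(RT) = (222.50)(0.207)/((0.08206)(502)) = 46.058/41.194 = 1.118

Z ≈ 1.118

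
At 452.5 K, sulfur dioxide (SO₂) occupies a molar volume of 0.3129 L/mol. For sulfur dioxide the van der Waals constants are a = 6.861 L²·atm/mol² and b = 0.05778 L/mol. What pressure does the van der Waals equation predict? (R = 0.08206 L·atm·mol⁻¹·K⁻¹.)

P ≈ 75.47 atm

P = RT/(V_m − b) − a/V_m²
RT/(V_m − b) = (0.08206)(452.5)/(0.3129 − 0.05778) = 37.132/0.25512 = 145.55 atm
a/V_m² = 6.861/(0.3129)² = 70.077 atm
P = 145.55 − 70.077 = 75.47 atm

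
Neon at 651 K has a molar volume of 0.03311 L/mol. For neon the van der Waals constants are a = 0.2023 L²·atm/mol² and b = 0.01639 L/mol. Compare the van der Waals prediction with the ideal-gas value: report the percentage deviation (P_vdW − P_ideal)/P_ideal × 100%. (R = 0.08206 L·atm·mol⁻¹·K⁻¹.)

Ideal: P_ideal = RT/V_m = (0.08206)(651)/0.03311 = 1613.44 atm
vdW: P = RT/(V_m − b) − a/V_m² = 53.4211/0.0167200 − 0.2023/0.00109627 = 3195.04 − 184.535 = 3010.51 atm
% deviation = (3010.51 − 1613.44)/1613.44 × 100% = 86.59%

86.59 %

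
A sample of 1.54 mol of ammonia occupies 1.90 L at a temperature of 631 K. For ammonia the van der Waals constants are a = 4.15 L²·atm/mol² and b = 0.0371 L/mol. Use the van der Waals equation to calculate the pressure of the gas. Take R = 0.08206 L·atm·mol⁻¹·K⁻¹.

P = nRT/(V − nb) − a n²/V²
nRT/(V − nb) = (1.54)(0.08206)(631)/(1.90 − 1.54×0.0371) = 79.741/1.8429 = 43.269 atm
a n²/V² = (4.15)(1.54)²/(1.90)² = 2.7264 atm
P = 43.269 − 2.7264 = 40.54 atm

P ≈ 40.54 atm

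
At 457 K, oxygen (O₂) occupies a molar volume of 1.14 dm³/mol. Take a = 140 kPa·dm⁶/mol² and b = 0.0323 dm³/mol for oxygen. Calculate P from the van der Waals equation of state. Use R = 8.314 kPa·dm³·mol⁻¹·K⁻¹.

P = RT/(V_m − b) − a/V_m²
RT/(V_m − b) = (8.314)(457)/(1.14 − 0.0323) = 3799.5/1.1077 = 3430.1 kPa
a/V_m² = 140/(1.14)² = 107.73 kPa
P = 3430.1 − 107.73 = 3322 kPa

P ≈ 3322 kPa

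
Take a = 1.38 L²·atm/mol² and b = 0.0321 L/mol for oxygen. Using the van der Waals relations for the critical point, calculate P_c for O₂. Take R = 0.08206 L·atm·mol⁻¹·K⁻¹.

For a van der Waals gas, P_c = a/(27b²).
P_c = 1.38/(27×(0.0321)²) = 1.38/0.027821 = 49.60 atm

P_c ≈ 49.60 atm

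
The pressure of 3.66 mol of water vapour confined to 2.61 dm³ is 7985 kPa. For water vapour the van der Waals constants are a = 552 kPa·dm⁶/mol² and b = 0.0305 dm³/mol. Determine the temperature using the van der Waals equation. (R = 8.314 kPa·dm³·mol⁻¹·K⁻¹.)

T = (P + a n²/V²)(V − nb)/(nR)
P + a n²/V² = 7985 + (552)(3.66)²/(2.61)² = 9070.5 kPa
V − nb = 2.61 − (3.66)(0.0305) = 2.4984 dm³
T = (9070.5)(2.4984)/((3.66)(8.314)) = 744.7 K

T ≈ 744.7 K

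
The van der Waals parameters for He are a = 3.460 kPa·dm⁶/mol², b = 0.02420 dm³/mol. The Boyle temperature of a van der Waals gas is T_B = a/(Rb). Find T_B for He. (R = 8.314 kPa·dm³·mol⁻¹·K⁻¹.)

For a van der Waals gas the second virial coefficient B₂ = b − a/(RT) vanishes at T_B = a/(Rb).
T_B = 3.460/(8.314×0.02420) = 3.460/0.20120 = 17.20 K

T_B ≈ 17.20 K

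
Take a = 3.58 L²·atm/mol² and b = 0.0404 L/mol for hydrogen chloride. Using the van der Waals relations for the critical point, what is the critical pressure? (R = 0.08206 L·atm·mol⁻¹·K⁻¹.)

For a van der Waals gas, P_c = a/(27b²).
P_c = 3.58/(27×(0.0404)²) = 3.58/0.044068 = 81.24 atm

P_c ≈ 81.24 atm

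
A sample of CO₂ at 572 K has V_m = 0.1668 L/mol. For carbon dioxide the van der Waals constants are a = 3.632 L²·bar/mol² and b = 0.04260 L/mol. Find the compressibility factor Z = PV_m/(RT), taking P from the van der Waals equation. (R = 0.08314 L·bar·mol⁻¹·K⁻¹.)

Z ≈ 0.8851

P = RT/(V_m − b) − a/V_m² = (0.08314)(572)/(0.1668 − 0.04260) − 3.632/(0.1668)²
  = 47.556/0.12420 − 130.54 = 382.90 − 130.54 = 252.36 bar
Z = PV_m/(RT) = (252.36)(0.1668)/((0.08314)(572)) = 42.094/47.556 = 0.8851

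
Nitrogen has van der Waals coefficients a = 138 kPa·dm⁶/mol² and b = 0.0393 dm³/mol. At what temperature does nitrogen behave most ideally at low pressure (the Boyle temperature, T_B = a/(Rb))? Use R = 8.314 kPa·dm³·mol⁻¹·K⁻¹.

For a van der Waals gas the second virial coefficient B₂ = b − a/(RT) vanishes at T_B = a/(Rb).
T_B = 138/(8.314×0.0393) = 138/0.32674 = 422.4 K

T_B ≈ 422.4 K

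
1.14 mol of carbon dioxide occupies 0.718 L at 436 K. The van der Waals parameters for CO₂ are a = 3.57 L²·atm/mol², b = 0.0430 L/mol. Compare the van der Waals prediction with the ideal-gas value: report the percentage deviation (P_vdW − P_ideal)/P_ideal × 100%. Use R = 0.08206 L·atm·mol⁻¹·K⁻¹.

Ideal: P_ideal = nRT/V = (1.14)(0.08206)(436)/0.718 = 56.8065 atm
vdW: P = nRT/(V − nb) − a n²/V² = 40.7871/0.668980 − 4.63957/0.515524 = 60.9691 − 8.99972 = 51.9694 atm
% deviation = (51.9694 − 56.8065)/56.8065 × 100% = -8.52%

-8.52 %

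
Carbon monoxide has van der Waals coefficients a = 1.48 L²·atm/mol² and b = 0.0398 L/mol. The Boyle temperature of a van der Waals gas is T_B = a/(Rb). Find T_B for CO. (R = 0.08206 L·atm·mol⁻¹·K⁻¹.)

For a van der Waals gas the second virial coefficient B₂ = b − a/(RT) vanishes at T_B = a/(Rb).
T_B = 1.48/(0.08206×0.0398) = 1.48/0.0032660 = 453.2 K

T_B ≈ 453.2 K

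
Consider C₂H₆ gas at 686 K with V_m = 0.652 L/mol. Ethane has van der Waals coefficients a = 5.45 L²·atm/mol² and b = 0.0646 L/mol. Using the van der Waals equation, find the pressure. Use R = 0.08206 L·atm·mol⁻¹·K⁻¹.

P = RT/(V_m − b) − a/V_m²
RT/(V_m − b) = (0.08206)(686)/(0.652 − 0.0646) = 56.293/0.58740 = 95.834 atm
a/V_m² = 5.45/(0.652)² = 12.820 atm
P = 95.834 − 12.820 = 83.01 atm

P ≈ 83.01 atm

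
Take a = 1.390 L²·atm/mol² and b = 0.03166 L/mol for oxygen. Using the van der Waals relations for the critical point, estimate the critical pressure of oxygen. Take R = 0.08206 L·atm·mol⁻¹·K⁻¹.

For a van der Waals gas, P_c = a/(27b²).
P_c = 1.390/(27×(0.03166)²) = 1.390/0.027064 = 51.36 atm

P_c ≈ 51.36 atm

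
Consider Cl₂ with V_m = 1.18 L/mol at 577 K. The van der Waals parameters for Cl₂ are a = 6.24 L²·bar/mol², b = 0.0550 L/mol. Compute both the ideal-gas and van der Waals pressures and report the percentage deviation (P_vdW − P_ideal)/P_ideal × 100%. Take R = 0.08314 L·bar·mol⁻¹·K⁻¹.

-6.13 %

Ideal: P_ideal = RT/V_m = (0.08314)(577)/1.18 = 40.6541 bar
vdW: P = RT/(V_m − b) − a/V_m² = 47.9718/1.12500 − 6.24/1.39240 = 42.6416 − 4.48147 = 38.1601 bar
% deviation = (38.1601 − 40.6541)/40.6541 × 100% = -6.13%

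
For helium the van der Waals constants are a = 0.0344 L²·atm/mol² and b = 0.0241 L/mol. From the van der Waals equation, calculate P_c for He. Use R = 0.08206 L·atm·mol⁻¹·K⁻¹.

P_c ≈ 2.194 atm

For a van der Waals gas, P_c = a/(27b²).
P_c = 0.0344/(27×(0.0241)²) = 0.0344/0.015682 = 2.194 atm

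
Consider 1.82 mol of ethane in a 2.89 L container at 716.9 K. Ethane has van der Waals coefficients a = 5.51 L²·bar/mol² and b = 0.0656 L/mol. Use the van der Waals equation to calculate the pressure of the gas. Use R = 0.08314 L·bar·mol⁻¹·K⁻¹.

P = nRT/(V − nb) − a n²/V²
nRT/(V − nb) = (1.82)(0.08314)(716.9)/(2.89 − 1.82×0.0656) = 108.48/2.7706 = 39.154 bar
a n²/V² = (5.51)(1.82)²/(2.89)² = 2.1852 bar
P = 39.154 − 2.1852 = 36.97 bar

P ≈ 36.97 bar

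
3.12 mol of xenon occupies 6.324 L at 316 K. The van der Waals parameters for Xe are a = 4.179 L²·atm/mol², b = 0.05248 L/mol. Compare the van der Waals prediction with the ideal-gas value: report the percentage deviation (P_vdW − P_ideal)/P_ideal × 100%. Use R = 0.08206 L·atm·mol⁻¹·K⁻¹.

Ideal: P_ideal = nRT/V = (3.12)(0.08206)(316)/6.324 = 12.7933 atm
vdW: P = nRT/(V − nb) − a n²/V² = 80.9046/6.16026 − 40.6801/39.9930 = 13.1333 − 1.01718 = 12.1161 atm
% deviation = (12.1161 − 12.7933)/12.7933 × 100% = -5.29%

-5.29 %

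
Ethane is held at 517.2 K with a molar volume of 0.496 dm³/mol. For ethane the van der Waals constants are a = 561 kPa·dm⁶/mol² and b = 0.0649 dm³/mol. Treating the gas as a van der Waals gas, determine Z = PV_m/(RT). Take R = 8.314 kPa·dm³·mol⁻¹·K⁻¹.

P = RT/(V_m − b) − a/V_m² = (8.314)(517.2)/(0.496 − 0.0649) − 561/(0.496)²
  = 4300.0/0.43110 − 2280.3 = 9974.5 − 2280.3 = 7694.2 kPa
Z = PV_m/(RT) = (7694.2)(0.496)/((8.314)(517.2)) = 3816.3/4300.0 = 0.8875

Z ≈ 0.8875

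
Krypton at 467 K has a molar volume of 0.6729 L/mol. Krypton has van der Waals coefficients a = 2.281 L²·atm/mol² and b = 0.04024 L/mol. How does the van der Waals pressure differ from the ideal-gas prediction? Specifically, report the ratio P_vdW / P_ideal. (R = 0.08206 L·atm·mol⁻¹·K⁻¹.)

Ideal: P_ideal = RT/V_m = (0.08206)(467)/0.6729 = 56.9505 atm
vdW: P = RT/(V_m − b) − a/V_m² = 38.3220/0.632660 − 2.281/0.452794 = 60.5728 − 5.03761 = 55.5352 atm
Ratio = 55.5352/56.9505 = 0.9751

P_vdW / P_ideal ≈ 0.9751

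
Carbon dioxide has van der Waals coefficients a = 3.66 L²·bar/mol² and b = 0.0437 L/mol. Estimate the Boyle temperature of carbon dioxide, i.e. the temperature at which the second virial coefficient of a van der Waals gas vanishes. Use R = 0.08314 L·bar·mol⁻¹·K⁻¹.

T_B ≈ 1007 K

For a van der Waals gas the second virial coefficient B₂ = b − a/(RT) vanishes at T_B = a/(Rb).
T_B = 3.66/(0.08314×0.0437) = 3.66/0.0036332 = 1007 K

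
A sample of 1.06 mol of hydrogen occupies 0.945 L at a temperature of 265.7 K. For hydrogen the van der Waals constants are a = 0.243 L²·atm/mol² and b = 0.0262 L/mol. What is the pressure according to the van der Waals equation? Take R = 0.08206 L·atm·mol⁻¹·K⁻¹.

P ≈ 24.89 atm

P = nRT/(V − nb) − a n²/V²
nRT/(V − nb) = (1.06)(0.08206)(265.7)/(0.945 − 1.06×0.0262) = 23.112/0.91723 = 25.198 atm
a n²/V² = (0.243)(1.06)²/(0.945)² = 0.30574 atm
P = 25.198 − 0.30574 = 24.89 atm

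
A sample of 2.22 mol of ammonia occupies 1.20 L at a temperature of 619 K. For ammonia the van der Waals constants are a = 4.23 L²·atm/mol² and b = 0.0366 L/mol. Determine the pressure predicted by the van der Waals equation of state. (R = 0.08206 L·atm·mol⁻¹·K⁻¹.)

P = nRT/(V − nb) − a n²/V²
nRT/(V − nb) = (2.22)(0.08206)(619)/(1.20 − 2.22×0.0366) = 112.77/1.1187 = 100.80 atm
a n²/V² = (4.23)(2.22)²/(1.20)² = 14.477 atm
P = 100.80 − 14.477 = 86.32 atm

P ≈ 86.32 atm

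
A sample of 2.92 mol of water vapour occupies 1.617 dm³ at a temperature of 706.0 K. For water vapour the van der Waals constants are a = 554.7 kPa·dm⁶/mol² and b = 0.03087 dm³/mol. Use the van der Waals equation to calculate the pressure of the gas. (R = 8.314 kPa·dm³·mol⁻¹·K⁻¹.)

P ≈ 9416 kPa

P = nRT/(V − nb) − a n²/V²
nRT/(V − nb) = (2.92)(8.314)(706.0)/(1.617 − 2.92×0.03087) = 17139/1.5269 = 11225 kPa
a n²/V² = (554.7)(2.92)²/(1.617)² = 1808.9 kPa
P = 11225 − 1808.9 = 9416 kPa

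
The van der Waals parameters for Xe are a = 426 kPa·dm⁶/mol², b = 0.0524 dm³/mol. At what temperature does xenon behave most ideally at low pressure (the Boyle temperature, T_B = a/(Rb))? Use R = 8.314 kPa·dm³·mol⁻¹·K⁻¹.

T_B ≈ 977.8 K

For a van der Waals gas the second virial coefficient B₂ = b − a/(RT) vanishes at T_B = a/(Rb).
T_B = 426/(8.314×0.0524) = 426/0.43565 = 977.8 K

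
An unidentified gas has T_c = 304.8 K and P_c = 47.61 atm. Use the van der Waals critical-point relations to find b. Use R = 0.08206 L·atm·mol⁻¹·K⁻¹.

b ≈ 0.06567 L/mol

From T_c = 8a/(27Rb) and P_c = a/(27b²): b = R T_c/(8 P_c).
b = (0.08206)(304.8)/(8×47.61) = 25.012/380.88 = 0.06567 L/mol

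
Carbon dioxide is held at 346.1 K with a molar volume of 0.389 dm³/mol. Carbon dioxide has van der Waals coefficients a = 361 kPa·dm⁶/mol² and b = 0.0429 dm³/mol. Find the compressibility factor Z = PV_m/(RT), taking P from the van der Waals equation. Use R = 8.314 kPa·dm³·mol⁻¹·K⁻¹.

Z ≈ 0.8014

P = RT/(V_m − b) − a/V_m² = (8.314)(346.1)/(0.389 − 0.0429) − 361/(0.389)²
  = 2877.5/0.34610 − 2385.7 = 8314.1 − 2385.7 = 5928.4 kPa
Z = PV_m/(RT) = (5928.4)(0.389)/((8.314)(346.1)) = 2306.1/2877.5 = 0.8014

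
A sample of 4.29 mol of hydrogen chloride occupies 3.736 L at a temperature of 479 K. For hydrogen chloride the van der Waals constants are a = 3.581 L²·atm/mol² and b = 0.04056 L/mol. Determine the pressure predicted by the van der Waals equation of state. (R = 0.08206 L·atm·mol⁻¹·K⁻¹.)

P ≈ 42.62 atm

P = nRT/(V − nb) − a n²/V²
nRT/(V − nb) = (4.29)(0.08206)(479)/(3.736 − 4.29×0.04056) = 168.63/3.5620 = 47.341 atm
a n²/V² = (3.581)(4.29)²/(3.736)² = 4.7218 atm
P = 47.341 − 4.7218 = 42.62 atm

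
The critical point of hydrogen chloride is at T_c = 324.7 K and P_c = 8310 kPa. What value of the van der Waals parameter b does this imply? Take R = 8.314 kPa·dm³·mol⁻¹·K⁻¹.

b ≈ 0.04061 dm³/mol

From T_c = 8a/(27Rb) and P_c = a/(27b²): b = R T_c/(8 P_c).
b = (8.314)(324.7)/(8×8310) = 2699.6/66480 = 0.04061 dm³/mol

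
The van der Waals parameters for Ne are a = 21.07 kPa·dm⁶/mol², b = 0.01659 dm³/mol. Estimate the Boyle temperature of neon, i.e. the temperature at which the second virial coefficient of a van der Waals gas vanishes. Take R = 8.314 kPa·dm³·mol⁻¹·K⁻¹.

T_B ≈ 152.8 K

For a van der Waals gas the second virial coefficient B₂ = b − a/(RT) vanishes at T_B = a/(Rb).
T_B = 21.07/(8.314×0.01659) = 21.07/0.13793 = 152.8 K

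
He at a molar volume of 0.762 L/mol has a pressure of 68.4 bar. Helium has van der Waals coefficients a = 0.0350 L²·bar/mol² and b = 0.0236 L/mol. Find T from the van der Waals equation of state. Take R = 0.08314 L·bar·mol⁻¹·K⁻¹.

T ≈ 608.0 K

T = (P + a/V_m²)(V_m − b)/R
P + a/V_m² = 68.4 + 0.0350/(0.762)² = 68.460 bar
V_m − b = 0.762 − 0.0236 = 0.73840 L/mol
T = (68.460)(0.73840)/0.08314 = 608.0 K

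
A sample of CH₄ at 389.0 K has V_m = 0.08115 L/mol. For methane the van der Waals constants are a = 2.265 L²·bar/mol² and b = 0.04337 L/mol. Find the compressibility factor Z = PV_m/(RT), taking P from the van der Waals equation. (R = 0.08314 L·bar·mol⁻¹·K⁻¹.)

Z ≈ 1.285

P = RT/(V_m − b) − a/V_m² = (0.08314)(389.0)/(0.08115 − 0.04337) − 2.265/(0.08115)²
  = 32.341/0.037780 − 343.95 = 856.03 − 343.95 = 512.08 bar
Z = PV_m/(RT) = (512.08)(0.08115)/((0.08314)(389.0)) = 41.555/32.341 = 1.285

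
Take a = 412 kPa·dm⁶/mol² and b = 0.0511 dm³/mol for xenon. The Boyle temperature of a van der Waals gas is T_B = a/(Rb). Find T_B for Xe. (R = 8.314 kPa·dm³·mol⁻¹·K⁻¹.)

For a van der Waals gas the second virial coefficient B₂ = b − a/(RT) vanishes at T_B = a/(Rb).
T_B = 412/(8.314×0.0511) = 412/0.42485 = 969.8 K

T_B ≈ 969.8 K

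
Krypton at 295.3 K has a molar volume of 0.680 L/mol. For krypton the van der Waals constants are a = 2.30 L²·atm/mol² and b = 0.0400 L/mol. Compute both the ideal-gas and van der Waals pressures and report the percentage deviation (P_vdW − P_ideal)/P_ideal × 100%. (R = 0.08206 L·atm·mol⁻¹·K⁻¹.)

Ideal: P_ideal = RT/V_m = (0.08206)(295.3)/0.680 = 35.6358 atm
vdW: P = RT/(V_m − b) − a/V_m² = 24.2323/0.640000 − 2.30/0.462400 = 37.8630 − 4.97405 = 32.8890 atm
% deviation = (32.8890 − 35.6358)/35.6358 × 100% = -7.71%

-7.71 %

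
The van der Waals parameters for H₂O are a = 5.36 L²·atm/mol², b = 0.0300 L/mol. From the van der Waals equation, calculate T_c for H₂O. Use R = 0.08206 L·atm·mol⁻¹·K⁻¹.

For a van der Waals gas, T_c = 8a/(27Rb).
T_c = 8×5.36/(27×0.08206×0.0300) = 42.880/0.066469 = 645.1 K

T_c ≈ 645.1 K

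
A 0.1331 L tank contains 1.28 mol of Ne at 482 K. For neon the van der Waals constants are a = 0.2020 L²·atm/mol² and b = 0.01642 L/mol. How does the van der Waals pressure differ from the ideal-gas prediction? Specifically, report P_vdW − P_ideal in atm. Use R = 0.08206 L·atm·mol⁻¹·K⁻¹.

ΔP ≈ 52.65 atm

Ideal: P_ideal = nRT/V = (1.28)(0.08206)(482)/0.1331 = 380.374 atm
vdW: P = nRT/(V − nb) − a n²/V² = 50.6277/0.112082 − 0.330957/0.0177156 = 451.702 − 18.6817 = 433.020 atm
ΔP = 433.020 − 380.374 = 52.65 atm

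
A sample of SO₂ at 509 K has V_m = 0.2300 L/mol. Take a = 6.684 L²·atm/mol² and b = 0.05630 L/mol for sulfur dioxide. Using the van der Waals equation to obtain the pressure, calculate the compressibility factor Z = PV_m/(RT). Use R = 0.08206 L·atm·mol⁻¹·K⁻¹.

P = RT/(V_m − b) − a/V_m² = (0.08206)(509)/(0.2300 − 0.05630) − 6.684/(0.2300)²
  = 41.769/0.17370 − 126.35 = 240.47 − 126.35 = 114.12 atm
Z = PV_m/(RT) = (114.12)(0.2300)/((0.08206)(509)) = 26.248/41.769 = 0.6284

Z ≈ 0.6284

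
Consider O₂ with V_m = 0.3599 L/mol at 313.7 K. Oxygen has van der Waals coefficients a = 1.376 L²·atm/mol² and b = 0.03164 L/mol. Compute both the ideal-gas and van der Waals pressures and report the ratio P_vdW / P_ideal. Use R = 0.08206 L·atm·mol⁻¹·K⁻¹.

P_vdW / P_ideal ≈ 0.9479

Ideal: P_ideal = RT/V_m = (0.08206)(313.7)/0.3599 = 71.5260 atm
vdW: P = RT/(V_m − b) − a/V_m² = 25.7422/0.328260 − 1.376/0.129528 = 78.4202 − 10.6232 = 67.7970 atm
Ratio = 67.7970/71.5260 = 0.9479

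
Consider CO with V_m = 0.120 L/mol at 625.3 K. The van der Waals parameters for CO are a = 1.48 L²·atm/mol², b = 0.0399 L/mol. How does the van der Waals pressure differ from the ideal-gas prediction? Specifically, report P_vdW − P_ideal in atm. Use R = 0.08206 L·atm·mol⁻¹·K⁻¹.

Ideal: P_ideal = RT/V_m = (0.08206)(625.3)/0.120 = 427.601 atm
vdW: P = RT/(V_m − b) − a/V_m² = 51.3121/0.0801000 − 1.48/0.0144000 = 640.600 − 102.778 = 537.822 atm
ΔP = 537.822 − 427.601 = 110.2 atm

ΔP ≈ 110.2 atm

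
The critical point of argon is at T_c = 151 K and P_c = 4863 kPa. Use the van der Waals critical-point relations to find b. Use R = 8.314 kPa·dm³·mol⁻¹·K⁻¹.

From T_c = 8a/(27Rb) and P_c = a/(27b²): b = R T_c/(8 P_c).
b = (8.314)(151)/(8×4863) = 1255.4/38904 = 0.03227 dm³/mol

b ≈ 0.03227 dm³/mol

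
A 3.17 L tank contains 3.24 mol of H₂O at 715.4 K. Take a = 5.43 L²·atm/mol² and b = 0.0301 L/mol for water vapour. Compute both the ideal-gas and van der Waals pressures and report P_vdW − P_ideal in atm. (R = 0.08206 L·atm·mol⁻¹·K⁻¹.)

Ideal: P_ideal = nRT/V = (3.24)(0.08206)(715.4)/3.17 = 60.0021 atm
vdW: P = nRT/(V − nb) − a n²/V² = 190.207/3.07248 − 57.0020/10.0489 = 61.9067 − 5.67246 = 56.2342 atm
ΔP = 56.2342 − 60.0021 = -3.768 atm

ΔP ≈ -3.768 atm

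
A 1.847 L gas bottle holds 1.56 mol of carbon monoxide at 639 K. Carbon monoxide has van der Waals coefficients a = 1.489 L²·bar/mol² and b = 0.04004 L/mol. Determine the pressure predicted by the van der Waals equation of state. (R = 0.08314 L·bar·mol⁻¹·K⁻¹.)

P = nRT/(V − nb) − a n²/V²
nRT/(V − nb) = (1.56)(0.08314)(639)/(1.847 − 1.56×0.04004) = 82.877/1.7845 = 46.443 bar
a n²/V² = (1.489)(1.56)²/(1.847)² = 1.0622 bar
P = 46.443 − 1.0622 = 45.38 bar

P ≈ 45.38 bar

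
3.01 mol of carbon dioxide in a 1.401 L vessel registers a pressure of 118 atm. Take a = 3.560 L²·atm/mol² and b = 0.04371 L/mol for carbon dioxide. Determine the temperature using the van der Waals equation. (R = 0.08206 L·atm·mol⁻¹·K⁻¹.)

T = (P + a n²/V²)(V − nb)/(nR)
P + a n²/V² = 118 + (3.560)(3.01)²/(1.401)² = 134.43 atm
V − nb = 1.401 − (3.01)(0.04371) = 1.2694 L
T = (134.43)(1.2694)/((3.01)(0.08206)) = 690.9 K

T ≈ 690.9 K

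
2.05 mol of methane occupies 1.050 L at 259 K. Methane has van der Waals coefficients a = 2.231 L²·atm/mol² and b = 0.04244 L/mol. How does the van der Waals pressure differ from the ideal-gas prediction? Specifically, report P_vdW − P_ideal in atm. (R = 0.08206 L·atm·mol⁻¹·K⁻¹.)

Ideal: P_ideal = nRT/V = (2.05)(0.08206)(259)/1.050 = 41.4950 atm
vdW: P = nRT/(V − nb) − a n²/V² = 43.5698/0.962998 − 9.37578/1.10250 = 45.2439 − 8.50411 = 36.7398 atm
ΔP = 36.7398 − 41.4950 = -4.755 atm

ΔP ≈ -4.755 atm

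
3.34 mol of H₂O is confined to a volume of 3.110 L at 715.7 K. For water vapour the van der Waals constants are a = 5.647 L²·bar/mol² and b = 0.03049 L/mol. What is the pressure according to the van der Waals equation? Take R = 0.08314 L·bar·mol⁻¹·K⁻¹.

P ≈ 59.55 bar

P = nRT/(V − nb) − a n²/V²
nRT/(V − nb) = (3.34)(0.08314)(715.7)/(3.110 − 3.34×0.03049) = 198.74/3.0082 = 66.066 bar
a n²/V² = (5.647)(3.34)²/(3.110)² = 6.5131 bar
P = 66.066 − 6.5131 = 59.55 bar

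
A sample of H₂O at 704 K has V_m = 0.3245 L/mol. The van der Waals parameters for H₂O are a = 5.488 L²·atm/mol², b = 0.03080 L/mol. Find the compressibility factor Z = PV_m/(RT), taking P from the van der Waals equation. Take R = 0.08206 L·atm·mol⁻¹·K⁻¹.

P = RT/(V_m − b) − a/V_m² = (0.08206)(704)/(0.3245 − 0.03080) − 5.488/(0.3245)²
  = 57.770/0.29370 − 52.118 = 196.70 − 52.118 = 144.58 atm
Z = PV_m/(RT) = (144.58)(0.3245)/((0.08206)(704)) = 46.916/57.770 = 0.8121

Z ≈ 0.8121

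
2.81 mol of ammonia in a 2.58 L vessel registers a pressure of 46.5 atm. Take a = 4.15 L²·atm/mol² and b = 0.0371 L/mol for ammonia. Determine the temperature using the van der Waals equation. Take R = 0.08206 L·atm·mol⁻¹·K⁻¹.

T ≈ 552.1 K

T = (P + a n²/V²)(V − nb)/(nR)
P + a n²/V² = 46.5 + (4.15)(2.81)²/(2.58)² = 51.423 atm
V − nb = 2.58 − (2.81)(0.0371) = 2.4757 L
T = (51.423)(2.4757)/((2.81)(0.08206)) = 552.1 K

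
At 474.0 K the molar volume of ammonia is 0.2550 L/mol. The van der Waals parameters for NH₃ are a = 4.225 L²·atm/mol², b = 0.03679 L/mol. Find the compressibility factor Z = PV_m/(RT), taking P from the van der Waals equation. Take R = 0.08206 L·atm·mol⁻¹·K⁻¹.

P = RT/(V_m − b) − a/V_m² = (0.08206)(474.0)/(0.2550 − 0.03679) − 4.225/(0.2550)²
  = 38.896/0.21821 − 64.975 = 178.25 − 64.975 = 113.28 atm
Z = PV_m/(RT) = (113.28)(0.2550)/((0.08206)(474.0)) = 28.886/38.896 = 0.7426

Z ≈ 0.7426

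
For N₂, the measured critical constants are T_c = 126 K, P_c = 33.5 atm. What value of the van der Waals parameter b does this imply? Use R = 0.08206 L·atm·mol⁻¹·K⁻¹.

b ≈ 0.03858 L/mol

From T_c = 8a/(27Rb) and P_c = a/(27b²): b = R T_c/(8 P_c).
b = (0.08206)(126)/(8×33.5) = 10.340/268.00 = 0.03858 L/mol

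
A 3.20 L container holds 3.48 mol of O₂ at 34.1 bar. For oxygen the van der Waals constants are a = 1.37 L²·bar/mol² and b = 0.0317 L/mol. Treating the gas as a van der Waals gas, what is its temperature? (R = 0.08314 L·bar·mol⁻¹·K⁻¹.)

T ≈ 381.5 K

T = (P + a n²/V²)(V − nb)/(nR)
P + a n²/V² = 34.1 + (1.37)(3.48)²/(3.20)² = 35.720 bar
V − nb = 3.20 − (3.48)(0.0317) = 3.0897 L
T = (35.720)(3.0897)/((3.48)(0.08314)) = 381.5 K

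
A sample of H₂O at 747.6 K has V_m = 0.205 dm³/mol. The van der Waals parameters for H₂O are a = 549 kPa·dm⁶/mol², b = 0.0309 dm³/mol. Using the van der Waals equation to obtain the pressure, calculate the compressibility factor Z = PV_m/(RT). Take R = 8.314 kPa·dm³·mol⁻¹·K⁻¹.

Z ≈ 0.7466

P = RT/(V_m − b) − a/V_m² = (8.314)(747.6)/(0.205 − 0.0309) − 549/(0.205)²
  = 6215.5/0.17410 − 13064 = 35701 − 13064 = 22637 kPa
Z = PV_m/(RT) = (22637)(0.205)/((8.314)(747.6)) = 4640.6/6215.5 = 0.7466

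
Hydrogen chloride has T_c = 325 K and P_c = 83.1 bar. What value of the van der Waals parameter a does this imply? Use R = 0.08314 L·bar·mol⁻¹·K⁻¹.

From T_c = 8a/(27Rb) and P_c = a/(27b²): a = 27 R² T_c²/(64 P_c).
a = 27×(0.08314)²×(325)²/(64×83.1) = 19713/5318.4 = 3.707 L²·bar/mol²

a ≈ 3.707 L²·bar/mol²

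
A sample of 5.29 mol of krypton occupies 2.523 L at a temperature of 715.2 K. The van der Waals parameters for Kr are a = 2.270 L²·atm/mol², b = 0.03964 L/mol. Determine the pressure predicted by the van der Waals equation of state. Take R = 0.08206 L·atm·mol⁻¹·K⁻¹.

P ≈ 124.2 atm

P = nRT/(V − nb) − a n²/V²
nRT/(V − nb) = (5.29)(0.08206)(715.2)/(2.523 − 5.29×0.03964) = 310.47/2.3133 = 134.21 atm
a n²/V² = (2.270)(5.29)²/(2.523)² = 9.9794 atm
P = 134.21 − 9.9794 = 124.2 atm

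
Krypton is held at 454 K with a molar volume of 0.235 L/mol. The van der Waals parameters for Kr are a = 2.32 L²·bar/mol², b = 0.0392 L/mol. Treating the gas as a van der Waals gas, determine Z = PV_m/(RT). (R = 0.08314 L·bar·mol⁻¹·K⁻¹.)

Z ≈ 0.9387

P = RT/(V_m − b) − a/V_m² = (0.08314)(454)/(0.235 − 0.0392) − 2.32/(0.235)²
  = 37.746/0.19580 − 42.010 = 192.78 − 42.010 = 150.77 bar
Z = PV_m/(RT) = (150.77)(0.235)/((0.08314)(454)) = 35.431/37.746 = 0.9387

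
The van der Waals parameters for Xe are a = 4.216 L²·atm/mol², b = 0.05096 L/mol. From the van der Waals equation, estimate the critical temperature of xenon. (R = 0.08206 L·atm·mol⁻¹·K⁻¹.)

T_c ≈ 298.7 K

For a van der Waals gas, T_c = 8a/(27Rb).
T_c = 8×4.216/(27×0.08206×0.05096) = 33.728/0.11291 = 298.7 K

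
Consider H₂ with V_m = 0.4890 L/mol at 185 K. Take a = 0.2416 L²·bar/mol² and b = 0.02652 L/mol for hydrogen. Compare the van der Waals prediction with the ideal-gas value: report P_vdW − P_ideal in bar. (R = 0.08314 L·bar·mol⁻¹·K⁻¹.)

ΔP ≈ 0.793 bar

Ideal: P_ideal = RT/V_m = (0.08314)(185)/0.4890 = 31.4538 bar
vdW: P = RT/(V_m − b) − a/V_m² = 15.3809/0.462480 − 0.2416/0.239121 = 33.2574 − 1.01037 = 32.2470 bar
ΔP = 32.2470 − 31.4538 = 0.793 bar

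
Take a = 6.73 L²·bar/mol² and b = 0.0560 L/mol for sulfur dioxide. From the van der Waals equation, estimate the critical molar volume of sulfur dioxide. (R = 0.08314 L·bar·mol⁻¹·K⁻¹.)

For a van der Waals gas, V_m,c = 3b.
V_m,c = 3×0.0560 = 0.1680 L/mol

V_m,c ≈ 0.1680 L/mol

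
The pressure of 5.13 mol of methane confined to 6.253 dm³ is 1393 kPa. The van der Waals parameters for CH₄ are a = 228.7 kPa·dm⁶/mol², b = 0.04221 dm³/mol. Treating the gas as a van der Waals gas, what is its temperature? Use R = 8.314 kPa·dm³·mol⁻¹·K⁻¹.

T ≈ 218.9 K

T = (P + a n²/V²)(V − nb)/(nR)
P + a n²/V² = 1393 + (228.7)(5.13)²/(6.253)² = 1546.9 kPa
V − nb = 6.253 − (5.13)(0.04221) = 6.0365 dm³
T = (1546.9)(6.0365)/((5.13)(8.314)) = 218.9 K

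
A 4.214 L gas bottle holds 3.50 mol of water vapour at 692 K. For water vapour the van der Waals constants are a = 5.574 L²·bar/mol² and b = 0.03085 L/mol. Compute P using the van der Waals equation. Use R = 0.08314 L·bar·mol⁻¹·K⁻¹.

P ≈ 45.20 bar

P = nRT/(V − nb) − a n²/V²
nRT/(V − nb) = (3.50)(0.08314)(692)/(4.214 − 3.50×0.03085) = 201.37/4.1060 = 49.043 bar
a n²/V² = (5.574)(3.50)²/(4.214)² = 3.8452 bar
P = 49.043 − 3.8452 = 45.20 bar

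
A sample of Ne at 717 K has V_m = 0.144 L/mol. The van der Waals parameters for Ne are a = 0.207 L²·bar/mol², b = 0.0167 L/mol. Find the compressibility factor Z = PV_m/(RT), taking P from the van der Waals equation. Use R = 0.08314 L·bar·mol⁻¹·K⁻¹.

P = RT/(V_m − b) − a/V_m² = (0.08314)(717)/(0.144 − 0.0167) − 0.207/(0.144)²
  = 59.611/0.12730 − 9.9826 = 468.27 − 9.9826 = 458.29 bar
Z = PV_m/(RT) = (458.29)(0.144)/((0.08314)(717)) = 65.994/59.611 = 1.107

Z ≈ 1.107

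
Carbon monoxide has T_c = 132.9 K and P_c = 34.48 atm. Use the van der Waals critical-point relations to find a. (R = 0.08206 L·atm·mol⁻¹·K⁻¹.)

a ≈ 1.455 L²·atm/mol²

From T_c = 8a/(27Rb) and P_c = a/(27b²): a = 27 R² T_c²/(64 P_c).
a = 27×(0.08206)²×(132.9)²/(64×34.48) = 3211.3/2206.7 = 1.455 L²·atm/mol²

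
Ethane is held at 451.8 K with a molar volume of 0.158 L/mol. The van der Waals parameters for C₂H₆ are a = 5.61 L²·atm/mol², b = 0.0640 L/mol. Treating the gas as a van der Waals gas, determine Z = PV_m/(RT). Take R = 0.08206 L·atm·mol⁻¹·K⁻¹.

P = RT/(V_m − b) − a/V_m² = (0.08206)(451.8)/(0.158 − 0.0640) − 5.61/(0.158)²
  = 37.075/0.094000 − 224.72 = 394.41 − 224.72 = 169.69 atm
Z = PV_m/(RT) = (169.69)(0.158)/((0.08206)(451.8)) = 26.811/37.075 = 0.7232

Z ≈ 0.7232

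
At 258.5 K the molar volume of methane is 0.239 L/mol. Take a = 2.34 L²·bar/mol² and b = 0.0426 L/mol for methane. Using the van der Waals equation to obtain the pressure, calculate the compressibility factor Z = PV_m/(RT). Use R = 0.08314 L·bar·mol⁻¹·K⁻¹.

Z ≈ 0.7613

P = RT/(V_m − b) − a/V_m² = (0.08314)(258.5)/(0.239 − 0.0426) − 2.34/(0.239)²
  = 21.492/0.19640 − 40.966 = 109.43 − 40.966 = 68.46 bar
Z = PV_m/(RT) = (68.46)(0.239)/((0.08314)(258.5)) = 16.362/21.492 = 0.7613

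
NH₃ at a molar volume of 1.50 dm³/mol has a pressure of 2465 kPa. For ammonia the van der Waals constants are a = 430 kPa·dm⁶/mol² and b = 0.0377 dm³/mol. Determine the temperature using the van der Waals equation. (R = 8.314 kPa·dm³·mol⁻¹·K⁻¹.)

T = (P + a/V_m²)(V_m − b)/R
P + a/V_m² = 2465 + 430/(1.50)² = 2656.1 kPa
V_m − b = 1.50 − 0.0377 = 1.4623 dm³/mol
T = (2656.1)(1.4623)/8.314 = 467.2 K

T ≈ 467.2 K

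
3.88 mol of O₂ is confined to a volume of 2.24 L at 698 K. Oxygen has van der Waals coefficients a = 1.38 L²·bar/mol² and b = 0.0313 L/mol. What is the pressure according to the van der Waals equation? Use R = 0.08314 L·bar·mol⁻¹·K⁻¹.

P ≈ 102.1 bar

P = nRT/(V − nb) − a n²/V²
nRT/(V − nb) = (3.88)(0.08314)(698)/(2.24 − 3.88×0.0313) = 225.16/2.1186 = 106.28 bar
a n²/V² = (1.38)(3.88)²/(2.24)² = 4.1404 bar
P = 106.28 − 4.1404 = 102.1 bar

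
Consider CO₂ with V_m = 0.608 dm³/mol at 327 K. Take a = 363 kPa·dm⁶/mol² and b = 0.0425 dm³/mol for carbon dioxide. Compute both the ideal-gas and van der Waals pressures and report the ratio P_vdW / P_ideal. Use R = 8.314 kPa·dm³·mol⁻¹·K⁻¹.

Ideal: P_ideal = RT/V_m = (8.314)(327)/0.608 = 4471.51 kPa
vdW: P = RT/(V_m − b) − a/V_m² = 2718.68/0.565500 − 363/0.369664 = 4807.57 − 981.973 = 3825.60 kPa
Ratio = 3825.60/4471.51 = 0.8555

P_vdW / P_ideal ≈ 0.8555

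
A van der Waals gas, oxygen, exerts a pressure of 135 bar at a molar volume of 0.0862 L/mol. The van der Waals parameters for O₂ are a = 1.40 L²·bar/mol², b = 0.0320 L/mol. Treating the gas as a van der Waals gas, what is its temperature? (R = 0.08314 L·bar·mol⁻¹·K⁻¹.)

T = (P + a/V_m²)(V_m − b)/R
P + a/V_m² = 135 + 1.40/(0.0862)² = 323.41 bar
V_m − b = 0.0862 − 0.0320 = 0.054200 L/mol
T = (323.41)(0.054200)/0.08314 = 210.8 K

T ≈ 210.8 K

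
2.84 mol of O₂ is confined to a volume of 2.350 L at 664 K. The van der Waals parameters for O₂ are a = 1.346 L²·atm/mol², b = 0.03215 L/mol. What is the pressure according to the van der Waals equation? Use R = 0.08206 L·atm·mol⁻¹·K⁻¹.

P ≈ 66.55 atm

P = nRT/(V − nb) − a n²/V²
nRT/(V − nb) = (2.84)(0.08206)(664)/(2.350 − 2.84×0.03215) = 154.75/2.2587 = 68.513 atm
a n²/V² = (1.346)(2.84)²/(2.350)² = 1.9658 atm
P = 68.513 − 1.9658 = 66.55 atm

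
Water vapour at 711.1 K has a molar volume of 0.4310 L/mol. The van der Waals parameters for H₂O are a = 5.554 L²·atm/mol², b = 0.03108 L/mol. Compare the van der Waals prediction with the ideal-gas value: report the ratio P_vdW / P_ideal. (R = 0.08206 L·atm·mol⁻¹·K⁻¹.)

Ideal: P_ideal = RT/V_m = (0.08206)(711.1)/0.4310 = 135.389 atm
vdW: P = RT/(V_m − b) − a/V_m² = 58.3529/0.399920 − 5.554/0.185761 = 145.911 − 29.8986 = 116.012 atm
Ratio = 116.012/135.389 = 0.8569

P_vdW / P_ideal ≈ 0.8569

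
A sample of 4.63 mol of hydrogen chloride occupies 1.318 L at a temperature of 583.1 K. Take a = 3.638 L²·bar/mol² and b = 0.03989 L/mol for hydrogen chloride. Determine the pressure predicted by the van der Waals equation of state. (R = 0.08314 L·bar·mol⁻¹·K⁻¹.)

P ≈ 153.2 bar

P = nRT/(V − nb) − a n²/V²
nRT/(V − nb) = (4.63)(0.08314)(583.1)/(1.318 − 4.63×0.03989) = 224.46/1.1333 = 198.06 bar
a n²/V² = (3.638)(4.63)²/(1.318)² = 44.895 bar
P = 198.06 − 44.895 = 153.2 bar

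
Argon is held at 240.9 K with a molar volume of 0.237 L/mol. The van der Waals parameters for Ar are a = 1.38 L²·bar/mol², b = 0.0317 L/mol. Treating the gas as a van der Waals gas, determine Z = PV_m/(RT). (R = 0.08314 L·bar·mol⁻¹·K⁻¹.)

P = RT/(V_m − b) − a/V_m² = (0.08314)(240.9)/(0.237 − 0.0317) − 1.38/(0.237)²
  = 20.028/0.20530 − 24.569 = 97.555 − 24.569 = 72.986 bar
Z = PV_m/(RT) = (72.986)(0.237)/((0.08314)(240.9)) = 17.298/20.028 = 0.8637

Z ≈ 0.8637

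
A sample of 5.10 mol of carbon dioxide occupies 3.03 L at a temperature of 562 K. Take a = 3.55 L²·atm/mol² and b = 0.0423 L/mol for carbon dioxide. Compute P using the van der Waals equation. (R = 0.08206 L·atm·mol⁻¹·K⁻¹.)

P = nRT/(V − nb) − a n²/V²
nRT/(V − nb) = (5.10)(0.08206)(562)/(3.03 − 5.10×0.0423) = 235.20/2.8143 = 83.573 atm
a n²/V² = (3.55)(5.10)²/(3.03)² = 10.057 atm
P = 83.573 − 10.057 = 73.52 atm

P ≈ 73.52 atm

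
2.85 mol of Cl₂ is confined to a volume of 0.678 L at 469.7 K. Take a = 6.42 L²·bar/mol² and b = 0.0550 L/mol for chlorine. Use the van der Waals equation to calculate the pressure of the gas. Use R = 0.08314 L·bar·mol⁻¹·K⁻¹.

P ≈ 100.1 bar

P = nRT/(V − nb) − a n²/V²
nRT/(V − nb) = (2.85)(0.08314)(469.7)/(0.678 − 2.85×0.0550) = 111.29/0.52125 = 213.51 bar
a n²/V² = (6.42)(2.85)²/(0.678)² = 113.44 bar
P = 213.51 − 113.44 = 100.1 bar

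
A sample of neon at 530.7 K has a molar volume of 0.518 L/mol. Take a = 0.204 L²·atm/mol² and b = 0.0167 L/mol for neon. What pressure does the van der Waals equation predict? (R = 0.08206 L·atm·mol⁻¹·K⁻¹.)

P = RT/(V_m − b) − a/V_m²
RT/(V_m − b) = (0.08206)(530.7)/(0.518 − 0.0167) = 43.549/0.50130 = 86.872 atm
a/V_m² = 0.204/(0.518)² = 0.76027 atm
P = 86.872 − 0.76027 = 86.11 atm

P ≈ 86.11 atm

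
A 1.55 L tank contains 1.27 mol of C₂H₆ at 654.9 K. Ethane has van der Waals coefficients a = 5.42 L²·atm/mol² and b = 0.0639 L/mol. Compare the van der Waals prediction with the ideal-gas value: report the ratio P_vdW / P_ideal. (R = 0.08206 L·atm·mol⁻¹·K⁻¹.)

P_vdW / P_ideal ≈ 0.9726

Ideal: P_ideal = nRT/V = (1.27)(0.08206)(654.9)/1.55 = 44.0330 atm
vdW: P = nRT/(V − nb) − a n²/V² = 68.2512/1.46885 − 8.74192/2.40250 = 46.4657 − 3.63868 = 42.8270 atm
Ratio = 42.8270/44.0330 = 0.9726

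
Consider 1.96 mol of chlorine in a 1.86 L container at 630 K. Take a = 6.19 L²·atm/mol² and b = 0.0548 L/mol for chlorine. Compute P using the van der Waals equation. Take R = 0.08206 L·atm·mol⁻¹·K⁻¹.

P = nRT/(V − nb) − a n²/V²
nRT/(V − nb) = (1.96)(0.08206)(630)/(1.86 − 1.96×0.0548) = 101.33/1.7526 = 57.817 atm
a n²/V² = (6.19)(1.96)²/(1.86)² = 6.8735 atm
P = 57.817 − 6.8735 = 50.94 atm

P ≈ 50.94 atm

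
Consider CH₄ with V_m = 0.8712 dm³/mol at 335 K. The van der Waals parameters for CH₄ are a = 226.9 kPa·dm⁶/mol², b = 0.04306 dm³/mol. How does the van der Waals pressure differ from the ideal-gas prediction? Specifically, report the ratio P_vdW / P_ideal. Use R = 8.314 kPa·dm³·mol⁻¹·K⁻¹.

Ideal: P_ideal = RT/V_m = (8.314)(335)/0.8712 = 3196.96 kPa
vdW: P = RT/(V_m − b) − a/V_m² = 2785.19/0.828140 − 226.9/0.758989 = 3363.19 − 298.950 = 3064.24 kPa
Ratio = 3064.24/3196.96 = 0.9585

P_vdW / P_ideal ≈ 0.9585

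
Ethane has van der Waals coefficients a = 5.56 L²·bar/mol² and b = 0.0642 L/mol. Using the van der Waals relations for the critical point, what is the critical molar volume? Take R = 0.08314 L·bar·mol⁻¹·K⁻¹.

V_m,c ≈ 0.1926 L/mol

For a van der Waals gas, V_m,c = 3b.
V_m,c = 3×0.0642 = 0.1926 L/mol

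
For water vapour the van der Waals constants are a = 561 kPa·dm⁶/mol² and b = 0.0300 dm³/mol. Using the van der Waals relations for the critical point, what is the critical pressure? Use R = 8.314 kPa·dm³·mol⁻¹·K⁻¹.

For a van der Waals gas, P_c = a/(27b²).
P_c = 561/(27×(0.0300)²) = 561/0.024300 = 23086 kPa

P_c ≈ 23086 kPa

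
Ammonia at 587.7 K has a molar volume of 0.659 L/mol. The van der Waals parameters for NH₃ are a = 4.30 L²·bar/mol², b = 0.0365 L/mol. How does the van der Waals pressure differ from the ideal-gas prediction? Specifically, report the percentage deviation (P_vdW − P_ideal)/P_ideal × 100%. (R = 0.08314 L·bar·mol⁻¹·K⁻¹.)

Ideal: P_ideal = RT/V_m = (0.08314)(587.7)/0.659 = 74.1447 bar
vdW: P = RT/(V_m − b) − a/V_m² = 48.8614/0.622500 − 4.30/0.434281 = 78.4922 − 9.90142 = 68.5908 bar
% deviation = (68.5908 − 74.1447)/74.1447 × 100% = -7.49%

-7.49 %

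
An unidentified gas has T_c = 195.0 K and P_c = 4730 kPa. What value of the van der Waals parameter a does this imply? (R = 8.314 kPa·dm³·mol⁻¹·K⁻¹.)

a ≈ 234.4 kPa·dm⁶/mol²

From T_c = 8a/(27Rb) and P_c = a/(27b²): a = 27 R² T_c²/(64 P_c).
a = 27×(8.314)²×(195.0)²/(64×4730) = 70966441/302720 = 234.4 kPa·dm⁶/mol²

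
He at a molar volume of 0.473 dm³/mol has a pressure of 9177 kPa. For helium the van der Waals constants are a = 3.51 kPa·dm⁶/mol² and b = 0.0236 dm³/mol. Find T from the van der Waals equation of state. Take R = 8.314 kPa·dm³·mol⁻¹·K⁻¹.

T = (P + a/V_m²)(V_m − b)/R
P + a/V_m² = 9177 + 3.51/(0.473)² = 9192.7 kPa
V_m − b = 0.473 − 0.0236 = 0.44940 dm³/mol
T = (9192.7)(0.44940)/8.314 = 496.9 K

T ≈ 496.9 K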